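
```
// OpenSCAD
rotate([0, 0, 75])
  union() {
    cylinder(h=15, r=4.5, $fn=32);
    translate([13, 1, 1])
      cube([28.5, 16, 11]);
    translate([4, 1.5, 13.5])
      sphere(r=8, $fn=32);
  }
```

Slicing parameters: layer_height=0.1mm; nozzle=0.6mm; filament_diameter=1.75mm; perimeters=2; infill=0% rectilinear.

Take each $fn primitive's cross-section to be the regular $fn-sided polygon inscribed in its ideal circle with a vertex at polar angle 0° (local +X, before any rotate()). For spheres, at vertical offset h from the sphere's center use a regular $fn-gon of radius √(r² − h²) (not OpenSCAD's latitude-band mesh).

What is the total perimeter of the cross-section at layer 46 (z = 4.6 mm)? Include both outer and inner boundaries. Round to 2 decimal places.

117.23 mm

At z = 4.6 mm: the r=4.5 cylinder contributes a regular 32-gon of circumradius 4.5 (perimeter = 2·32·4.500·sin(180°/32) = 28.23 mm); the cube at (13, 1) (footprint 28.5×16) is included at this height (perimeter 89.00 mm); the sphere at (4, 1.5) is absent (|z−center|=8.900 > r=8); Combining (union): the 2 present regions are separate (no shared area or edge), so areas and boundary lengths simply add and each stays a separate island — boundary = 117.23 mm; (rotated 75° about Z; rotation is an isometry so areas/perimeters/island counts are preserved). Overall, the cross-section has 2 separate islands. Total boundary length (outer) = 117.23 mm.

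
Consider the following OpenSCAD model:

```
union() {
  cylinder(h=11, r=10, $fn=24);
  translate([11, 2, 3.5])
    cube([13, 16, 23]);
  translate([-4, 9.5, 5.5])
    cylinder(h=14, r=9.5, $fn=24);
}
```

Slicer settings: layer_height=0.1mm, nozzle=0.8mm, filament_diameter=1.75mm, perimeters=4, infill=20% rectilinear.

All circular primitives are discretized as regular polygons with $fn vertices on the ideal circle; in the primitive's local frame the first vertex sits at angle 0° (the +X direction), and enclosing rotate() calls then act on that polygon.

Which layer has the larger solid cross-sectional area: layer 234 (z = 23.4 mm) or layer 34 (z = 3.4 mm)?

Layer 234 (z = 23.4): the cylinder is absent (z outside [0, 11]); the cube at (11, 2) is present — its section is the full 13×16 rectangle (area 208.00 mm²); the cylinder at (-4, 9.5) is not intersected at this z (z outside [5.5, 19.5]); Taking the union: only the 13×16 cube at (11, 2) is present, so the union is just that shape — area = 208.00 mm². So its area = 208.00 mm². Layer 34 (z = 3.4): the r=10 cylinder contributes a regular 24-gon of circumradius 10 (area = (24/2)·10.000²·sin(360°/24) = 310.58 mm²); the cube at (11, 2) is absent (z outside [3.5, 26.5]); the cylinder at (-4, 9.5) is not intersected at this z (z outside [5.5, 19.5]); Combining (union): only the r=10 cylinder is present, so the union is just that shape — area = 310.58 mm². So its area = 310.58 mm². Layer 34 is larger (310.58 vs 208.00 mm²).

layer 34 (z = 3.4 mm)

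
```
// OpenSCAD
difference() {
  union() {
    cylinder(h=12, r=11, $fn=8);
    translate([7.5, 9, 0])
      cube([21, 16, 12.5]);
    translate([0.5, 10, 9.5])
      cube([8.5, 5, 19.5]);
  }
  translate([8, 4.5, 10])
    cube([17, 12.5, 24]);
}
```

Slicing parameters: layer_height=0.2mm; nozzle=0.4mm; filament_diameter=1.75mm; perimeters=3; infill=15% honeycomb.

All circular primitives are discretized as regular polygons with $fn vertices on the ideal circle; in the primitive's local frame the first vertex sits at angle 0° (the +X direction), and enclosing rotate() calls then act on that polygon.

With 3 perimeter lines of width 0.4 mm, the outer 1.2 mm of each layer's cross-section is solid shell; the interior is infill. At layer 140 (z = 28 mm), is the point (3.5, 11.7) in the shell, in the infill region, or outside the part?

At z = 28 mm: the cylinder is not intersected at this z (z outside [0, 12]); the cube at (7.5, 9) is absent (z outside [0, 12.5]); the cube at (0.5, 10) (footprint 8.5×5) is included at this height; Merging all regions: only the 8.5×5 cube at (0.5, 10) is present, so the union is just that shape — 1 connected region; the cube at (8, 4.5) is present — its section is the full 17×12.5 rectangle; Subtracting the remaining from the first: starting from the result so far, the 17×12.5 cube at (8, 4.5) partially overlaps it — only the 5.00 mm² overlap (of its 212.50 mm²) is removed, clipping the outline — 1 connected region. Overall, the cross-section is a single solid region. The nearest boundary edge runs (8.00, 10.00)→(0.50, 10.00); distance from the point to it = 1.70 mm. The point is inside the cross-section and 1.70 mm from the nearest boundary — more than the 1.2 mm shell width (3 × 0.4), so it's in the infill interior.

infill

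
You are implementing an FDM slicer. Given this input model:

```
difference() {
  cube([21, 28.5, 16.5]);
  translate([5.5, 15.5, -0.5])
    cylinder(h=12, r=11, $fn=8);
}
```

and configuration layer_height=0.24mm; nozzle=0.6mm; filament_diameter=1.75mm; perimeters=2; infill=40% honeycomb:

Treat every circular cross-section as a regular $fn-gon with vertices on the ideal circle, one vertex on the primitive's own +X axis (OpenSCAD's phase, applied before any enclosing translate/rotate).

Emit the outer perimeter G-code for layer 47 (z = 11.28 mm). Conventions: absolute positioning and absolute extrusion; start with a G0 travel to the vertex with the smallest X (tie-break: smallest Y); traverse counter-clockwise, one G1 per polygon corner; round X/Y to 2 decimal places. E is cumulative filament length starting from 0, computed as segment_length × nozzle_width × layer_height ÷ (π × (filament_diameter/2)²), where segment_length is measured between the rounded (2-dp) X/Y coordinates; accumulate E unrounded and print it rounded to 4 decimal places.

G0 X0.00 Y0.00 Z11.28
G1 X21.00 Y0.00 E1.2572
G1 X21.00 Y28.50 E2.9635
G1 X0.00 Y28.50 E4.2207
G1 X0.00 Y24.22 E4.4769
G1 X5.50 Y26.50 E4.8334
G1 X13.28 Y23.28 E5.3375
G1 X16.50 Y15.50 E5.8416
G1 X13.28 Y7.72 E6.3457
G1 X5.50 Y4.50 E6.8498
G1 X0.00 Y6.78 E7.2062
G1 X0.00 Y0.00 E7.6121

At z = 11.28 mm: the cube (footprint 21×28.5) is included at this height; the r=11 cylinder at (5.5, 15.5) contributes a regular 8-gon of circumradius 11; Taking the first minus the rest: starting from the 21×28.5 cube, the r=11 cylinder at (5.5, 15.5) partially overlaps it — only the 279.59 mm² overlap (of its 342.24 mm²) is removed, clipping the outline — 1 connected region. The outline is a single polygon with 11 vertices. Extrusion per mm of travel: 0.6 × 0.24 / (π × 0.875²) = 0.059868. Accumulating E over each segment gives final E = 7.6121.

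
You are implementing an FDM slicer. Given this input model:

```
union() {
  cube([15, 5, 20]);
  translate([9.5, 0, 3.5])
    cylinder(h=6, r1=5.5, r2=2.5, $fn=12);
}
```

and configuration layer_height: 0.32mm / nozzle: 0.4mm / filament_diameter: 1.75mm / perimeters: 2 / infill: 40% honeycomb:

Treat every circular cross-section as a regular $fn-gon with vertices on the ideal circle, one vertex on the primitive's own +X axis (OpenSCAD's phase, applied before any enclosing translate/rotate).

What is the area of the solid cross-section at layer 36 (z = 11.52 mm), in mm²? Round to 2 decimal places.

At z = 11.52 mm: the cube (footprint 15×5) is included at this height (area 75.00 mm²); the cone at (9.5, 0) is not intersected at this z (z outside [3.5, 9.5]); Merging all regions: only the 15×5 cube is present, so the union is just that shape — area = 75.00 mm². Overall, the cross-section is a single solid region. Net area = 75.00 mm².

75.00 mm²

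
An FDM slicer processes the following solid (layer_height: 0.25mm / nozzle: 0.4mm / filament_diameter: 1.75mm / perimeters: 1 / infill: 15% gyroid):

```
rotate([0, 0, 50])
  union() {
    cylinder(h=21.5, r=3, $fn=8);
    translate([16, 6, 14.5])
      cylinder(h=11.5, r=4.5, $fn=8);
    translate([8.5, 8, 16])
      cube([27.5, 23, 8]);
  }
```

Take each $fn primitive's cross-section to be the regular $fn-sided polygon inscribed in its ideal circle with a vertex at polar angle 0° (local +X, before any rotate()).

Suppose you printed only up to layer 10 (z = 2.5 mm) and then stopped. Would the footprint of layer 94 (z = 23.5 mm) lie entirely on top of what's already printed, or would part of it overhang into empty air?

part overhangs

Compare the two slices. At z = 2.5: the cylinder: section is a regular 8-gon, circumradius r=3 (area = (8/2)·3.000²·sin(360°/8) = 25.46 mm²); the cylinder at (16, 6) is not intersected at this z (z outside [14.5, 26]); the cube at (8.5, 8) is not intersected at this z (z outside [16, 24]); Merging all regions: only the r=3 cylinder is present, so the union is just that shape — area = 25.46 mm²; (whole slice rotated 50° about Z — lengths, areas and connectivity unchanged). At z = 23.5: the cylinder does not reach this height (z outside [0, 21.5]); the cylinder at (16, 6): section is a regular 8-gon, circumradius r=4.5 (area = (8/2)·4.500²·sin(360°/8) = 57.28 mm²); the cube at (8.5, 8) is present — its section is the full 27.5×23 rectangle (area 632.50 mm²); Combining (union): the regions partially overlap — summed areas 689.78 mm² minus the doubly-counted overlap 12.29 mm² gives 677.48 mm² — area = 677.48 mm²; (rotated 50° about Z; rotation is an isometry so areas/perimeters/island counts are preserved). Checking containment: at z = 23.5 the cross-section extends beyond the z = 2.5 cross-section by about 677.48 mm².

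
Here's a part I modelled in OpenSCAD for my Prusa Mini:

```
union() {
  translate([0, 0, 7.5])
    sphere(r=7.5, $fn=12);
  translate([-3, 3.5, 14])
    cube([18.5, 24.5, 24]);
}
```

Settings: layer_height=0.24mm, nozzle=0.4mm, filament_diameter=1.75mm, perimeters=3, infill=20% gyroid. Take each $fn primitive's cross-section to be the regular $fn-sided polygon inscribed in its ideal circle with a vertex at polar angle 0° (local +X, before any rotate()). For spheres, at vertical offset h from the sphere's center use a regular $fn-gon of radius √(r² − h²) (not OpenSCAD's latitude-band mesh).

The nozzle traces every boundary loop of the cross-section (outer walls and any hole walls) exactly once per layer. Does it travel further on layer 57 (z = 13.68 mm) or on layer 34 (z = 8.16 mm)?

Layer 57 (z = 13.68): the sphere: section is a regular 12-gon, circumradius = √(r²−h²) = √(7.5²−6.18²) = 4.249 (perimeter = 2·12·4.249·sin(180°/12) = 26.40 mm); the cube at (-3, 3.5) is not intersected at this z (z outside [14, 38]); Taking the union: only the r=7.5 sphere is present, so the union is just that shape — boundary = 26.40 mm. So its perimeter = 26.40 mm. Layer 34 (z = 8.16): the sphere: section is a regular 12-gon, circumradius = √(r²−h²) = √(7.5²−0.66²) = 7.471 (perimeter = 2·12·7.471·sin(180°/12) = 46.41 mm); the cube at (-3, 3.5) is not intersected at this z (z outside [14, 38]); Merging all regions: only the r=7.5 sphere is present, so the union is just that shape — boundary = 46.41 mm. So its perimeter = 46.41 mm. Layer 34 is larger (46.41 vs 26.40 mm).

layer 34 (z = 8.16 mm)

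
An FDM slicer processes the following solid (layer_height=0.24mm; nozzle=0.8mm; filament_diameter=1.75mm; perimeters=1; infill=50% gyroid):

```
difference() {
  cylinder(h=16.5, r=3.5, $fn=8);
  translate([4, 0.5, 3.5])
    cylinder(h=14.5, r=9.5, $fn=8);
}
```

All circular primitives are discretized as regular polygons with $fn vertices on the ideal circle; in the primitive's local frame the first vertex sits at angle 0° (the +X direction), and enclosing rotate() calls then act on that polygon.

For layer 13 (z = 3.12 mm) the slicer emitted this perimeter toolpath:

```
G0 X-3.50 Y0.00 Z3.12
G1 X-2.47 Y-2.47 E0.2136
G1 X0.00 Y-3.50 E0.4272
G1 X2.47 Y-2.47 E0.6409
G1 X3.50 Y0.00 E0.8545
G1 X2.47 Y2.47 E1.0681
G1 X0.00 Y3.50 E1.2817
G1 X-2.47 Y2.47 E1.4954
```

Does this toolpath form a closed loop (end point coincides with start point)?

Start point (G0): (-3.50, 0.00). End point (last G1): the path does not return to the start — open.

no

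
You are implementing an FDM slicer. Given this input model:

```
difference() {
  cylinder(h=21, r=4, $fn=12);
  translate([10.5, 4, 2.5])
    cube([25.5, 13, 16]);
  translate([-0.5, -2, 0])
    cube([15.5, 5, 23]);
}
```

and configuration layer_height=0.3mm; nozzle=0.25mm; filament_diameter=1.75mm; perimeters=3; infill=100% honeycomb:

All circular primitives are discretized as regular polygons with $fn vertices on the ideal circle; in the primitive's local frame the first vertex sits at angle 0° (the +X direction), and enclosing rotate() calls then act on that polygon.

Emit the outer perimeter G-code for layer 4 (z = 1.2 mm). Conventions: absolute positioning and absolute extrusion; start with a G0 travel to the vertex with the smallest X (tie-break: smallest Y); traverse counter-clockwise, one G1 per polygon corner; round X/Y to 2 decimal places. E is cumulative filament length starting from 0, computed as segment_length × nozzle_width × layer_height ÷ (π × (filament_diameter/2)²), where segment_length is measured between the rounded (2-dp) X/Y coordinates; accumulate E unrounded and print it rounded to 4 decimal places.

G0 X-4.00 Y0.00 Z1.20
G1 X-3.46 Y-2.00 E0.0646
G1 X-2.00 Y-3.46 E0.1290
G1 X0.00 Y-4.00 E0.1936
G1 X2.00 Y-3.46 E0.2582
G1 X3.46 Y-2.00 E0.3226
G1 X-0.50 Y-2.00 E0.4460
G1 X-0.50 Y3.00 E0.6019
G1 X2.46 Y3.00 E0.6942
G1 X2.00 Y3.46 E0.7145
G1 X0.00 Y4.00 E0.7791
G1 X-2.00 Y3.46 E0.8437
G1 X-3.46 Y2.00 E0.9081
G1 X-4.00 Y0.00 E0.9727

At z = 1.2 mm: the r=4 cylinder contributes a regular 12-gon of circumradius 4; the cube at (10.5, 4) does not reach this height (z outside [2.5, 18.5]); the 15.5×5 cube at (-0.5, -2) contributes its full rectangle; Subtracting the remaining from the first: starting from the r=4 cylinder, the 15.5×5 cube at (-0.5, -2) partially overlaps it — only the 20.39 mm² overlap (of its 77.50 mm²) is removed, clipping the outline — 1 connected region. The outline is a single polygon with 13 vertices. Extrusion per mm of travel: 0.25 × 0.3 / (π × 0.875²) = 0.031181. Accumulating E over each segment gives final E = 0.9727.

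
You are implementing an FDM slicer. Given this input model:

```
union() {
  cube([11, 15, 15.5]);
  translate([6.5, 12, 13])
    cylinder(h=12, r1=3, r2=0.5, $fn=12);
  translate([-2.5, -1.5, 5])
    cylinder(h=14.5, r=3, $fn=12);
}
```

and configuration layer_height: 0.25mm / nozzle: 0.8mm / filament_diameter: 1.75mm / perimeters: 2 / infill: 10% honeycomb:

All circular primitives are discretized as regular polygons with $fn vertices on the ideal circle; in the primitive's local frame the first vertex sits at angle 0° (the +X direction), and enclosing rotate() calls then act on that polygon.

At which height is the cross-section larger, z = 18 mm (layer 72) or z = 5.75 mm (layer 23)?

Layer 72 (z = 18): the cube is not intersected at this z (z outside [0, 15.5]); the cone at (6.5, 12): at t=0.417 of its height the radius interpolates to r₁+(r₂−r₁)t = 1.958, giving a regular 12-gon of that circumradius (area = (12/2)·1.958²·sin(360°/12) = 11.51 mm²); the cylinder at (-2.5, -1.5): section is a regular 12-gon, circumradius r=3 (area = (12/2)·3.000²·sin(360°/12) = 27.00 mm²); Taking the union: the 2 present regions are separate (no shared area or edge), so areas and boundary lengths simply add and each stays a separate island — area = 38.51 mm². So its area = 38.51 mm². Layer 23 (z = 5.75): the 11×15 cube contributes its full rectangle (area 165.00 mm²); the cone at (6.5, 12) is absent (z outside [13, 25]); the r=3 cylinder at (-2.5, -1.5) gives a regular 12-gon of circumradius 3 (constant along its height) (area = (12/2)·3.000²·sin(360°/12) = 27.00 mm²); Taking the union: the regions partially overlap — summed areas 192.00 mm² minus the doubly-counted overlap 0.00 mm² gives 192.00 mm² — area = 192.00 mm². So its area = 192.00 mm². Layer 23 is larger (192.00 vs 38.51 mm²).

layer 23 (z = 5.75 mm)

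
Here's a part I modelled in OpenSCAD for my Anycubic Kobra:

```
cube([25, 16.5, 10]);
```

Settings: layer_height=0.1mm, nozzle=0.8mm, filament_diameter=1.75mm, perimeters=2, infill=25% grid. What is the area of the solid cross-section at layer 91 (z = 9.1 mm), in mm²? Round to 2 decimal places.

412.50 mm²

At z = 9.1 mm: the cube (footprint 25×16.5) is included at this height (area 412.50 mm²). Overall, the cross-section is a single solid region. Net area = 412.50 mm².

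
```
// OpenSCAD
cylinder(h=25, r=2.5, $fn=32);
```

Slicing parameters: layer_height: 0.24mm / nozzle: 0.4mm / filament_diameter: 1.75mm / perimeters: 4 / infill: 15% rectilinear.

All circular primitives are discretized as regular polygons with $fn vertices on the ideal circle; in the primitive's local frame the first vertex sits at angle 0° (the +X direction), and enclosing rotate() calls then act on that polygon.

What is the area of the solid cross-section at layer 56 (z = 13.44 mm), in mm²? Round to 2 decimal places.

At z = 13.44 mm: the cylinder: section is a regular 32-gon, circumradius r=2.5 (area = (32/2)·2.500²·sin(360°/32) = 19.51 mm²). Overall, the cross-section is a single solid region. Net area = 19.51 mm².

19.51 mm²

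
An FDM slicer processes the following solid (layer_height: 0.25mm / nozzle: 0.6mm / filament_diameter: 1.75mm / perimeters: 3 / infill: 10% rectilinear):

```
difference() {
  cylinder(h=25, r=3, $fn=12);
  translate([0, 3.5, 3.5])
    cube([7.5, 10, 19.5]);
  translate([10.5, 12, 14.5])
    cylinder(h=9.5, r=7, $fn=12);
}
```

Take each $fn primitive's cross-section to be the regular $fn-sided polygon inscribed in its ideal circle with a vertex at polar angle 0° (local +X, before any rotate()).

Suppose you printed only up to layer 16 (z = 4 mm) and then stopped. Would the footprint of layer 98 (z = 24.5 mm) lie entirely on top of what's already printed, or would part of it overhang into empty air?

Compare the two slices. At z = 4: the r=3 cylinder contributes a regular 12-gon of circumradius 3 (area = (12/2)·3.000²·sin(360°/12) = 27.00 mm²); the 7.5×10 cube at (0, 3.5) contributes its full rectangle (area 75.00 mm²); the cylinder at (10.5, 12) does not reach this height (z outside [14.5, 24]); Taking the first minus the rest: starting from the r=3 cylinder (27.00 mm²), the 7.5×10 cube at (0, 3.5) misses the remaining region (no effect) — area = 27.00 mm². At z = 24.5: the r=3 cylinder gives a regular 12-gon of circumradius 3 (constant along its height) (area = (12/2)·3.000²·sin(360°/12) = 27.00 mm²); the cube at (0, 3.5) does not reach this height (z outside [3.5, 23]); the cylinder at (10.5, 12) is absent (z outside [14.5, 24]); Subtracting the remaining from the first: none of the subtracted shapes is present at this height, so the r=3 cylinder is unchanged — area = 27.00 mm². Checking containment: the cross-section at z = 24.5 is a subset of the cross-section at z = 4.

entirely on top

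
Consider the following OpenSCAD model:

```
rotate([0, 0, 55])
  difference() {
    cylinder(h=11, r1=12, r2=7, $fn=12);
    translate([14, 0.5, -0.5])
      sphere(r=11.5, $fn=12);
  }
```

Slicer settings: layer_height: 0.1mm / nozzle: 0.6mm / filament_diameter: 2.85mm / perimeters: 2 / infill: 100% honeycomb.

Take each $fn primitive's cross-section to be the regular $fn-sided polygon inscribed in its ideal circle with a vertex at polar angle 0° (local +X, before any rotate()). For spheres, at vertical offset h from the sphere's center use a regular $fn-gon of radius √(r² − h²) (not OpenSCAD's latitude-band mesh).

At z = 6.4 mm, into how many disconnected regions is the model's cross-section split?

1

At z = 6.4 mm: the cone: at t=0.582 of its height the radius interpolates to r₁+(r₂−r₁)t = 9.091, giving a regular 12-gon of that circumradius; the r=11.5 sphere at (14, 0.5) slices to a regular 12-gon of circumradius 9.200 (√(r²−h²) with h=6.9 from center); After the difference (first − rest): starting from the cone, the r=11.5 sphere at (14, 0.5) partially overlaps it — only the 29.60 mm² overlap (of its 253.92 mm²) is removed, clipping the outline — 1 connected region; (whole slice rotated 55° about Z — lengths, areas and connectivity unchanged). The result has 1 disconnected region.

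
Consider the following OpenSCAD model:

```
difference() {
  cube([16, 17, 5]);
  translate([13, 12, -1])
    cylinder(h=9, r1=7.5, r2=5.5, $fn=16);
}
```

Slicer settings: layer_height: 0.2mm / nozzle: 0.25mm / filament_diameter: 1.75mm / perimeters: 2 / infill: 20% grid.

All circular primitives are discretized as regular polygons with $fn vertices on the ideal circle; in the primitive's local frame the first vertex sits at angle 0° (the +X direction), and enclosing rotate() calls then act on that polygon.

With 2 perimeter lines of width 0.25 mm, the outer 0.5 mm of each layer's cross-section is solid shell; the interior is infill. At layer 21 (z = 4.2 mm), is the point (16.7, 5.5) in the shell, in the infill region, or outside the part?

At z = 4.2 mm: the 16×17 cube contributes its full rectangle; the cone at (13, 12) (r1=7.5→r2=5.5) has section circumradius 6.344 here — a regular 16-gon; Taking the first minus the rest: starting from the 16×17 cube, the cone at (13, 12) partially overlaps it — only the 91.44 mm² overlap (of its 123.23 mm²) is removed, clipping the outline — 1 connected region. Overall, the cross-section is a single solid region. The nearest boundary edge runs (16.00, 6.52)→(16.00, 0.00); distance from the point to it = 0.70 mm. The point is not inside any of the regions above, so it lies outside the cross-section (0.70 mm from the nearest boundary).

outside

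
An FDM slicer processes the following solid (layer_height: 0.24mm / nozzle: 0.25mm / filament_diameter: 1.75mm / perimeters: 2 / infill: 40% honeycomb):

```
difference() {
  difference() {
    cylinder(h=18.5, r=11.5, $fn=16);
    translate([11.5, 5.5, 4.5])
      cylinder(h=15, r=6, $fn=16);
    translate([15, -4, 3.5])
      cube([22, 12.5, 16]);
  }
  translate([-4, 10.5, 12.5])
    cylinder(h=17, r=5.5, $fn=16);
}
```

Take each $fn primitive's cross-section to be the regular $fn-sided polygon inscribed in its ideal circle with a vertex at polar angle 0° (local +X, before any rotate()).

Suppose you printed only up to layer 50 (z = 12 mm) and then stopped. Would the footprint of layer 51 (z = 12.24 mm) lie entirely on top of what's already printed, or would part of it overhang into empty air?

Compare the two slices. At z = 12: the cylinder: section is a regular 16-gon, circumradius r=11.5 (area = (16/2)·11.500²·sin(360°/16) = 404.88 mm²); the r=6 cylinder at (11.5, 5.5) gives a regular 16-gon of circumradius 6 (constant along its height) (area = (16/2)·6.000²·sin(360°/16) = 110.21 mm²); the cube at (15, -4) (footprint 22×12.5) is included at this height (area 275.00 mm²); Taking the first minus the rest: starting from the r=11.5 cylinder (404.88 mm²), the r=6 cylinder at (11.5, 5.5) partially overlaps it — only the 33.64 mm² overlap (of its 110.21 mm²) is removed, clipping the outline; the 22×12.5 cube at (15, -4) misses the remaining region (no effect) — area = 371.24 mm²; the cylinder at (-4, 10.5) is not intersected at this z (z outside [12.5, 29.5]); Taking the first minus the rest: none of the subtracted shapes is present at this height, so that combined region is unchanged — area = 371.24 mm². At z = 12.24: the r=11.5 cylinder contributes a regular 16-gon of circumradius 11.5 (area = (16/2)·11.500²·sin(360°/16) = 404.88 mm²); the r=6 cylinder at (11.5, 5.5) gives a regular 16-gon of circumradius 6 (constant along its height) (area = (16/2)·6.000²·sin(360°/16) = 110.21 mm²); the cube at (15, -4) is present — its section is the full 22×12.5 rectangle (area 275.00 mm²); Subtracting the remaining from the first: starting from the r=11.5 cylinder (404.88 mm²), the r=6 cylinder at (11.5, 5.5) partially overlaps it — only the 33.64 mm² overlap (of its 110.21 mm²) is removed, clipping the outline; the 22×12.5 cube at (15, -4) misses the remaining region (no effect) — area = 371.24 mm²; the cylinder at (-4, 10.5) is not intersected at this z (z outside [12.5, 29.5]); After the difference (first − rest): none of the subtracted shapes is present at this height, so that combined region is unchanged — area = 371.24 mm². Checking containment: the cross-section at z = 12.24 is a subset of the cross-section at z = 12.

entirely on top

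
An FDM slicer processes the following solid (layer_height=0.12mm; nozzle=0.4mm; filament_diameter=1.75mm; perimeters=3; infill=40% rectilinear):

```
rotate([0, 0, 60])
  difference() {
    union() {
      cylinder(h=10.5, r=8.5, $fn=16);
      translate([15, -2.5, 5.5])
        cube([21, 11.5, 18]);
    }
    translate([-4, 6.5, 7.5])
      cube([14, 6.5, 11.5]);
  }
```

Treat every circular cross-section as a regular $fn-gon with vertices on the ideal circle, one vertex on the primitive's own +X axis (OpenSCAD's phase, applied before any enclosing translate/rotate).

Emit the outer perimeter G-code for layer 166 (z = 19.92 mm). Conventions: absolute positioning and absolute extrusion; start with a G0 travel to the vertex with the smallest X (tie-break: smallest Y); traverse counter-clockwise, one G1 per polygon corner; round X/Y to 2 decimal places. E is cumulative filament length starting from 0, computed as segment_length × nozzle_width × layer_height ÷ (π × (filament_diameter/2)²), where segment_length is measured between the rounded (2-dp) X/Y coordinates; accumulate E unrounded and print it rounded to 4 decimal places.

G0 X-0.29 Y17.49 Z19.92
G1 X9.67 Y11.74 E0.2295
G1 X20.17 Y29.93 E0.6486
G1 X10.21 Y35.68 E0.8782
G1 X-0.29 Y17.49 E1.2973

At z = 19.92 mm: the cylinder does not reach this height (z outside [0, 10.5]); the cube at (15, -2.5) (footprint 21×11.5) is included at this height; Combining (union): only the 21×11.5 cube at (15, -2.5) is present, so the union is just that shape — 1 connected region; the cube at (-4, 6.5) is not intersected at this z (z outside [7.5, 19]); Taking the first minus the rest: none of the subtracted shapes is present at this height, so that combined region is unchanged — 1 connected region; (rotated 60° about Z; rotation is an isometry so areas/perimeters/island counts are preserved). The outline is a single polygon with 4 vertices. Extrusion per mm of travel: 0.4 × 0.12 / (π × 0.875²) = 0.019956. Accumulating E over each segment gives final E = 1.2973.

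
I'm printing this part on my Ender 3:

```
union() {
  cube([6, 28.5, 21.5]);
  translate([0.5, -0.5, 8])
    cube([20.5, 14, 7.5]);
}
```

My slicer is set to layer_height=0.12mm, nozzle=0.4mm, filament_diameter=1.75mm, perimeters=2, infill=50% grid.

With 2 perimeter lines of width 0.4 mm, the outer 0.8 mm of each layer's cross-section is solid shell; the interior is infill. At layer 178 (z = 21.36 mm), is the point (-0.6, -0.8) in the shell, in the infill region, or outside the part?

outside

At z = 21.36 mm: the cube (footprint 6×28.5) is included at this height; the cube at (0.5, -0.5) is not intersected at this z (z outside [8, 15.5]); Taking the union: only the 6×28.5 cube is present, so the union is just that shape — 1 connected region. Overall, the cross-section is a single solid region. The nearest boundary edge runs (0.00, 0.00)→(6.00, 0.00); distance from the point to it = 1.00 mm. The point is not inside any of the regions above, so it lies outside the cross-section (1.00 mm from the nearest boundary).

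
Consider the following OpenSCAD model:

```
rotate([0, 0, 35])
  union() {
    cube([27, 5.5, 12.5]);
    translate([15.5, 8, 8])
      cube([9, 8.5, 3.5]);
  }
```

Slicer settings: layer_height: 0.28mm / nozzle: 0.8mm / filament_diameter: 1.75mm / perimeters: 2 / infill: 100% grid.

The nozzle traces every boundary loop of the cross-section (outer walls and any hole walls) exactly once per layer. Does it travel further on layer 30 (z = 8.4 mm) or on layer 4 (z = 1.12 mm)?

Layer 30 (z = 8.4): the cube (footprint 27×5.5) is included at this height (perimeter 65.00 mm); the 9×8.5 cube at (15.5, 8) contributes its full rectangle (perimeter 35.00 mm); Taking the union: the 2 present regions are separate (no shared area or edge), so areas and boundary lengths simply add and each stays a separate island — boundary = 100.00 mm; (rotated 35° about Z; rotation is an isometry so areas/perimeters/island counts are preserved). So its perimeter = 100.00 mm. Layer 4 (z = 1.12): the 27×5.5 cube contributes its full rectangle (perimeter 65.00 mm); the cube at (15.5, 8) does not reach this height (z outside [8, 11.5]); Taking the union: only the 27×5.5 cube is present, so the union is just that shape — boundary = 65.00 mm; (whole slice rotated 35° about Z — lengths, areas and connectivity unchanged). So its perimeter = 65.00 mm. Layer 30 is larger (100.00 vs 65.00 mm).

layer 30 (z = 8.4 mm)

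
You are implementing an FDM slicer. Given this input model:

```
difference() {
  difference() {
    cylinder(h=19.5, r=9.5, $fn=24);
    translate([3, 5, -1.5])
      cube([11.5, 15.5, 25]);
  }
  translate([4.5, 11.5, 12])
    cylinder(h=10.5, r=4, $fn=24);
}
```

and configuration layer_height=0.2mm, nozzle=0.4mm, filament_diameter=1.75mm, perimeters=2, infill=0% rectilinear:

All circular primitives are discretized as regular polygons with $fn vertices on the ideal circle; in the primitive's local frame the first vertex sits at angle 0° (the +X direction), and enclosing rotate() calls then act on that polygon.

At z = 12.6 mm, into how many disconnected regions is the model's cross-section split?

1

At z = 12.6 mm: the r=9.5 cylinder contributes a regular 24-gon of circumradius 9.5; the 11.5×15.5 cube at (3, 5) contributes its full rectangle; Taking the first minus the rest: starting from the r=9.5 cylinder, the 11.5×15.5 cube at (3, 5) partially overlaps it — only the 12.28 mm² overlap (of its 178.25 mm²) is removed, clipping the outline — 1 connected region; the cylinder at (4.5, 11.5): section is a regular 24-gon, circumradius r=4; Taking the first minus the rest: starting from that combined region, the r=4 cylinder at (4.5, 11.5) partially overlaps it — only the 1.44 mm² overlap (of its 49.69 mm²) is removed, clipping the outline — 1 connected region. The result has 1 disconnected region.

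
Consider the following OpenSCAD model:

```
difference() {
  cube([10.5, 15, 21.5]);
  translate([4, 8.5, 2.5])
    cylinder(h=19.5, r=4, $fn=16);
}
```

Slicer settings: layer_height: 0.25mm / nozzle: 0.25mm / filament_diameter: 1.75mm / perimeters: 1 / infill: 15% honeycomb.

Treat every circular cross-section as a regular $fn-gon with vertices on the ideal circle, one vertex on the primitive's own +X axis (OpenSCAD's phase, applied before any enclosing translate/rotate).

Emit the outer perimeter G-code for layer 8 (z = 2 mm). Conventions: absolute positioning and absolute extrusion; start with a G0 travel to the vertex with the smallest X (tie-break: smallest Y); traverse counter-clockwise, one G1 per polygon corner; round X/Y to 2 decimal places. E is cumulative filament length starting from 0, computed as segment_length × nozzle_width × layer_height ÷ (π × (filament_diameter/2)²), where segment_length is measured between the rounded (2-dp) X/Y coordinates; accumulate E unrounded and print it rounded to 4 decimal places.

G0 X0.00 Y0.00 Z2.00
G1 X10.50 Y0.00 E0.2728
G1 X10.50 Y15.00 E0.6626
G1 X0.00 Y15.00 E0.9354
G1 X0.00 Y0.00 E1.3252

At z = 2 mm: the 10.5×15 cube contributes its full rectangle; the cylinder at (4, 8.5) is not intersected at this z (z outside [2.5, 22]); Taking the first minus the rest: none of the subtracted shapes is present at this height, so the 10.5×15 cube is unchanged — 1 connected region. The outline is a single polygon with 4 vertices. Extrusion per mm of travel: 0.25 × 0.25 / (π × 0.875²) = 0.025984. Accumulating E over each segment gives final E = 1.3252.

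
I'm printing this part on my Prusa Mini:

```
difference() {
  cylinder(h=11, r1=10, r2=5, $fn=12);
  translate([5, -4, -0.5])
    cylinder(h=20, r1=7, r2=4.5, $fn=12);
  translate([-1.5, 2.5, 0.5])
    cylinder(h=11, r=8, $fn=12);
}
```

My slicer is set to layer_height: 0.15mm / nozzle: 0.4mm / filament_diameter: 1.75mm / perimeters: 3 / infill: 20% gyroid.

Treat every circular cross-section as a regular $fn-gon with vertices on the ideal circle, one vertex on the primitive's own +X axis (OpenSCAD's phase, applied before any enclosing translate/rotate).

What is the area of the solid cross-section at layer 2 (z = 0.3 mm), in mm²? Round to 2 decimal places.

188.43 mm²

At z = 0.3 mm: the cone: at t=0.027 of its height the radius interpolates to r₁+(r₂−r₁)t = 9.864, giving a regular 12-gon of that circumradius (area = (12/2)·9.864²·sin(360°/12) = 291.87 mm²); the cone at (5, -4) contributes a regular 12-gon of circumradius 6.900 (interpolated between r1=7 and r2=4.5 at t=0.040) (area = (12/2)·6.900²·sin(360°/12) = 142.83 mm²); the cylinder at (-1.5, 2.5) is not intersected at this z (z outside [0.5, 11.5]); Subtracting the remaining from the first: starting from the cone (291.87 mm²), the cone at (5, -4) partially overlaps it — only the 103.44 mm² overlap (of its 142.83 mm²) is removed, clipping the outline — area = 188.43 mm². Overall, the cross-section is a single solid region. Net area = 188.43 mm².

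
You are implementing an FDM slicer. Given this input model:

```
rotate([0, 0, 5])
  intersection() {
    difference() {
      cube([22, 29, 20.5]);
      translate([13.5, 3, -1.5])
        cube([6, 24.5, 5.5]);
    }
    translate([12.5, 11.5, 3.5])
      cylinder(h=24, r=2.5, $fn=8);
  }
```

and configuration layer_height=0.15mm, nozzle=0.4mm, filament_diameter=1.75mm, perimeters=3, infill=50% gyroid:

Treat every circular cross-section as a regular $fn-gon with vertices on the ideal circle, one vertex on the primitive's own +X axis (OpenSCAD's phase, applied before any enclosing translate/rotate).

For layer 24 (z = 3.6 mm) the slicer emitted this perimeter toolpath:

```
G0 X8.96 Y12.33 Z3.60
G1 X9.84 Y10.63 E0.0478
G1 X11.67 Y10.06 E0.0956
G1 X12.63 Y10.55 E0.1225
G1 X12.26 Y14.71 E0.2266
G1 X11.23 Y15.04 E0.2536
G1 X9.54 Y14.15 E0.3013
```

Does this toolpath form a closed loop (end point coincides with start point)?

Start point (G0): (8.96, 12.33). End point (last G1): the path does not return to the start — open.

no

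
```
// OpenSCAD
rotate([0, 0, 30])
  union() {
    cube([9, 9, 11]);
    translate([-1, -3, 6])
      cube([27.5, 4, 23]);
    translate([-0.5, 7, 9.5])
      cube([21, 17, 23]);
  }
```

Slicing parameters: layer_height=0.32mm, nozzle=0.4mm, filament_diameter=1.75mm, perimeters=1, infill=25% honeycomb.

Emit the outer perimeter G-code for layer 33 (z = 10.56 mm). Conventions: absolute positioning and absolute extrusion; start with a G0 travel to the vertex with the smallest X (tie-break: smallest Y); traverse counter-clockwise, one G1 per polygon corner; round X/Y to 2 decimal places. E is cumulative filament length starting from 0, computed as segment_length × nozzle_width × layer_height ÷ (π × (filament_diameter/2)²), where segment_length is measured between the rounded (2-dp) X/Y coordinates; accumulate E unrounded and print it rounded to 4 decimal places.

At z = 10.56 mm: the cube is present — its section is the full 9×9 rectangle; the 27.5×4 cube at (-1, -3) contributes its full rectangle; the 21×17 cube at (-0.5, 7) contributes its full rectangle; Merging all regions: the regions partially overlap (shared area 27.00 mm²), so overlapping operands fuse into one piece — 1 connected region; (whole slice rotated 30° about Z — lengths, areas and connectivity unchanged). The outline is a single polygon with 12 vertices. Extrusion per mm of travel: 0.4 × 0.32 / (π × 0.875²) = 0.053216. Accumulating E over each segment gives final E = 7.0777.

G0 X-12.43 Y20.53 Z10.56
G1 X-3.93 Y5.81 E0.9046
G1 X-3.50 Y6.06 E0.9310
G1 X-0.50 Y0.87 E1.2500
G1 X-1.37 Y0.37 E1.3034
G1 X0.63 Y-3.10 E1.5166
G1 X24.45 Y10.65 E2.9802
G1 X22.45 Y14.12 E3.1934
G1 X7.29 Y5.37 E4.1249
G1 X4.29 Y10.56 E4.4439
G1 X14.25 Y16.31 E5.0559
G1 X5.75 Y31.03 E5.9605
G1 X-12.43 Y20.53 E7.0777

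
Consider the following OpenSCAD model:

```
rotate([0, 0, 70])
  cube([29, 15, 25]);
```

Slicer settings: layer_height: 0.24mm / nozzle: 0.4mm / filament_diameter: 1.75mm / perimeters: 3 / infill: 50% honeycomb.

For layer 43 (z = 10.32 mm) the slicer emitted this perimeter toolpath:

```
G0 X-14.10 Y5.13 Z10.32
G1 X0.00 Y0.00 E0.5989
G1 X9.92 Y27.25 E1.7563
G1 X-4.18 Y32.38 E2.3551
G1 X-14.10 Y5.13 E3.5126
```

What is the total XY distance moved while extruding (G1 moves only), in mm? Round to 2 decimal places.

88.01 mm

Sum the Euclidean lengths of each G1 segment: total = 88.01 mm.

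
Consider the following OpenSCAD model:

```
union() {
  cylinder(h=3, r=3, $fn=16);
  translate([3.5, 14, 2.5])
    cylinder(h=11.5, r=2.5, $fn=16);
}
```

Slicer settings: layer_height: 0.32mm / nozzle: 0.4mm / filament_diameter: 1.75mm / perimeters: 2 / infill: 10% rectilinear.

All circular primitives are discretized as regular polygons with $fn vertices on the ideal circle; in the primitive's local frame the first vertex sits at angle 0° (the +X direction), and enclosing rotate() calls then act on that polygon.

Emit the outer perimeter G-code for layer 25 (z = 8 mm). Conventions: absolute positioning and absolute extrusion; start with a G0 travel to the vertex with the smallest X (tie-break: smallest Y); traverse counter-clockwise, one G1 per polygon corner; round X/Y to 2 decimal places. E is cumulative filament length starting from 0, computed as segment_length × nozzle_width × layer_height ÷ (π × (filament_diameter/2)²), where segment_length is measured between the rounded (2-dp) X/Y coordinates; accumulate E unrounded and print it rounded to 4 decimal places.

At z = 8 mm: the cylinder does not reach this height (z outside [0, 3]); the r=2.5 cylinder at (3.5, 14) contributes a regular 16-gon of circumradius 2.5; Combining (union): only the r=2.5 cylinder at (3.5, 14) is present, so the union is just that shape — 1 connected region. The outline is a single polygon with 16 vertices. Extrusion per mm of travel: 0.4 × 0.32 / (π × 0.875²) = 0.053216. Accumulating E over each segment gives final E = 0.8311.

G0 X1.00 Y14.00 Z8.00
G1 X1.19 Y13.04 E0.0521
G1 X1.73 Y12.23 E0.1039
G1 X2.54 Y11.69 E0.1557
G1 X3.50 Y11.50 E0.2078
G1 X4.46 Y11.69 E0.2598
G1 X5.27 Y12.23 E0.3117
G1 X5.81 Y13.04 E0.3635
G1 X6.00 Y14.00 E0.4155
G1 X5.81 Y14.96 E0.4676
G1 X5.27 Y15.77 E0.5194
G1 X4.46 Y16.31 E0.5712
G1 X3.50 Y16.50 E0.6233
G1 X2.54 Y16.31 E0.6754
G1 X1.73 Y15.77 E0.7272
G1 X1.19 Y14.96 E0.7790
G1 X1.00 Y14.00 E0.8311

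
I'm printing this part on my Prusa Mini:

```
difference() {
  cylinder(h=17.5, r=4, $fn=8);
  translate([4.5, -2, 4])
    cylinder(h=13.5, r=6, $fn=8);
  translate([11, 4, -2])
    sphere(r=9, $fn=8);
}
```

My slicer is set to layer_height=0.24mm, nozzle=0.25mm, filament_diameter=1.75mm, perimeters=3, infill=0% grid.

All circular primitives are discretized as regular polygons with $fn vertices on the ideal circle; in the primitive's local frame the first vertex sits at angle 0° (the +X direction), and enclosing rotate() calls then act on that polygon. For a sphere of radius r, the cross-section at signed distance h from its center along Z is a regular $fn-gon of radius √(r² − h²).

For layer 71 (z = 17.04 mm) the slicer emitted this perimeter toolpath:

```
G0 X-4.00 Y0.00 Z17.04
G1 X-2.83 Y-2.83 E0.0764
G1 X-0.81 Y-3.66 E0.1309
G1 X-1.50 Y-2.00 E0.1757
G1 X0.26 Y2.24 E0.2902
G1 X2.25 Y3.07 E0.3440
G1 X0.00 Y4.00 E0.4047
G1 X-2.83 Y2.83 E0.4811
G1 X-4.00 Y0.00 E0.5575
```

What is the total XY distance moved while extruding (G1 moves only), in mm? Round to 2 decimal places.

22.35 mm

Sum the Euclidean lengths of each G1 segment: total = 22.35 mm.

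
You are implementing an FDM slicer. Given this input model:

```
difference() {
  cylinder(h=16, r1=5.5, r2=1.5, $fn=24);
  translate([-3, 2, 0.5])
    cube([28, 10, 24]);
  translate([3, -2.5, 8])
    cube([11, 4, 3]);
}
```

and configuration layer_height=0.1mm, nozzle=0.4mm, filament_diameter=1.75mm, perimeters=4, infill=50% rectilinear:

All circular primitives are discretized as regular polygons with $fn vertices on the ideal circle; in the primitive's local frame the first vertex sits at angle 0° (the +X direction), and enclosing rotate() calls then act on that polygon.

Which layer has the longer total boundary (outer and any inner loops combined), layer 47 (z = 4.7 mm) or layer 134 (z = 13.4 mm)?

layer 47 (z = 4.7 mm)

Layer 47 (z = 4.7): the cone contributes a regular 24-gon of circumradius 4.325 (interpolated between r1=5.5 and r2=1.5 at t=0.294) (perimeter = 2·24·4.325·sin(180°/24) = 27.10 mm); the cube at (-3, 2) (footprint 28×10) is included at this height (perimeter 76.00 mm); the cube at (3, -2.5) is absent (z outside [8, 11]); Taking the first minus the rest: starting from the cone, the 28×10 cube at (-3, 2) partially overlaps it — only the 12.01 mm² overlap (of its 280.00 mm²) is removed, clipping the outline — boundary = 27.01 mm. So its perimeter = 27.01 mm. Layer 134 (z = 13.4): the cone contributes a regular 24-gon of circumradius 2.150 (interpolated between r1=5.5 and r2=1.5 at t=0.838) (perimeter = 2·24·2.150·sin(180°/24) = 13.47 mm); the cube at (-3, 2) (footprint 28×10) is included at this height (perimeter 76.00 mm); the cube at (3, -2.5) does not reach this height (z outside [8, 11]); Taking the first minus the rest: starting from the cone, the 28×10 cube at (-3, 2) partially overlaps it — only the 0.14 mm² overlap (of its 280.00 mm²) is removed, clipping the outline — boundary = 13.43 mm. So its perimeter = 13.43 mm. Layer 47 is larger (27.01 vs 13.43 mm).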